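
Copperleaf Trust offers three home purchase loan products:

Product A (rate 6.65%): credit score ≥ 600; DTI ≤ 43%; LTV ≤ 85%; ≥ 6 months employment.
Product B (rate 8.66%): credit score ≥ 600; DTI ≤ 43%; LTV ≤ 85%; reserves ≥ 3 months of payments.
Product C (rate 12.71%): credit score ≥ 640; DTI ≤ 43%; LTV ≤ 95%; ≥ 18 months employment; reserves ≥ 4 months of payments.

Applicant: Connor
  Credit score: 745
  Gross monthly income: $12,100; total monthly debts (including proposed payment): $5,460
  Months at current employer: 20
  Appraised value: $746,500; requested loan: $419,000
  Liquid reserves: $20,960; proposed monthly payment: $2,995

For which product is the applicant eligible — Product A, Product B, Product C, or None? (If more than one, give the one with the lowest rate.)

DTI = 5,460/12,100 = 45.1%.
LTV = 419,000/746,500 = 56.1%.
Reserves = 20,960/2,995 = 7.0 months.
Product A: score 745 ≥ 600; DTI 45.1% > 43%; LTV 56.1% ≤ 85%; employment 20 ≥ 6 mo → does not qualify.
Product B: score 745 ≥ 600; DTI 45.1% > 43%; LTV 56.1% ≤ 85%; reserves 7.0 ≥ 3 mo → does not qualify.
Product C: score 745 ≥ 640; DTI 45.1% > 43%; LTV 56.1% ≤ 95%; employment 20 ≥ 18 mo; reserves 7.0 ≥ 4 mo → does not qualify.

None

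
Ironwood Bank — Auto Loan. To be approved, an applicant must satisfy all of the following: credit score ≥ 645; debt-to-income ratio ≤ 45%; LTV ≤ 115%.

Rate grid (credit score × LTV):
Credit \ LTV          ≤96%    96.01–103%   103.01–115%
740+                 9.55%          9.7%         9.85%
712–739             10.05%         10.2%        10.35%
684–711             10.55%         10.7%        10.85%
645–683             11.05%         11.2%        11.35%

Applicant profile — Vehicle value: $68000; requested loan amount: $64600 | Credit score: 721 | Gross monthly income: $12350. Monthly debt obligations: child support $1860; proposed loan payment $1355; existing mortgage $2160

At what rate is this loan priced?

10.05%

Credit score 721 ≥ 645; Total monthly debts = (1,860 + 1,355 + 2,160) = 5,375. DTI = 5,375/12,350 = 43.5% ≤ 45%
LTV = 64,600/68,000 = 95% ≤ 115%
Credit 721 → row 712–739; LTV 95% → column ≤96%. Grid cell → 10.05%.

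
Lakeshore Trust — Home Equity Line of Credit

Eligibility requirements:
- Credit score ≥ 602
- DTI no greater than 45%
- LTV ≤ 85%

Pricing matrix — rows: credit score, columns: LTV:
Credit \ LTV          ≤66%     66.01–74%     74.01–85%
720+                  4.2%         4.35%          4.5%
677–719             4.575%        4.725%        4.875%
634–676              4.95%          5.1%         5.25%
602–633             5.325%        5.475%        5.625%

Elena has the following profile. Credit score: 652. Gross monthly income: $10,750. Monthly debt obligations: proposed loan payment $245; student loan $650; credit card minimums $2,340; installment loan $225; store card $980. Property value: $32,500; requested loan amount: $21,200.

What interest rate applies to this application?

4.95%

Credit score 652 ≥ 602; Total monthly debts = (245 + 650 + 2,340 + 225 + 980) = 4,440. DTI = 4,440/10,750 = 41.3% ≤ 45%
Loan-to-value = 21,200/32,500 = 65.2% — pass (85% max)
Credit 652 → row 634–676; LTV 65.2% → column ≤66%. Grid cell → 4.95%.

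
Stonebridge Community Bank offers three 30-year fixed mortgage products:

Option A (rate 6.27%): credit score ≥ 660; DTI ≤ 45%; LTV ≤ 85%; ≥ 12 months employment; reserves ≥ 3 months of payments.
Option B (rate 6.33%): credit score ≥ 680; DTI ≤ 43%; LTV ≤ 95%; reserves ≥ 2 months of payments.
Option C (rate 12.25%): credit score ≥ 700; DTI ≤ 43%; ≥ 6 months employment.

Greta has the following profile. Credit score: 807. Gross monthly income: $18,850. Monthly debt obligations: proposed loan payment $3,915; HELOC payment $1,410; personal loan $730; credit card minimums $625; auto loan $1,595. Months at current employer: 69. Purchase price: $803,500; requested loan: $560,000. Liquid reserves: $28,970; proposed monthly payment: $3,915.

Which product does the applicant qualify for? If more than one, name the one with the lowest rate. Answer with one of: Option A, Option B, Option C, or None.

Option A

Total debts = (3,915 + 1,410 + 730 + 625 + 1,595) = 8,275; DTI = 8,275/18,850 = 43.9%.
LTV = 560,000/803,500 = 69.7%.
Reserves = 28,970/3,915 = 7.4 months.
Option A: score 807 ≥ 660; DTI 43.9% ≤ 45%; LTV 69.7% ≤ 85%; employment 69 ≥ 12 mo; reserves 7.4 ≥ 3 mo → qualifies.
Option B: score 807 ≥ 680; DTI 43.9% > 43%; LTV 69.7% ≤ 95%; reserves 7.4 ≥ 2 mo → does not qualify.
Option C: score 807 ≥ 700; DTI 43.9% > 43%; employment 69 ≥ 6 mo → does not qualify.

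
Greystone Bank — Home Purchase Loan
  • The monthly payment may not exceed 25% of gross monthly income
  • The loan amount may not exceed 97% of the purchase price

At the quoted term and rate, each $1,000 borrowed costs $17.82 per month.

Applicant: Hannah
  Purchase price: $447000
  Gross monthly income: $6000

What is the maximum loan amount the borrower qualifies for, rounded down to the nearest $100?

$84,100

Payment cap: 25% × $6,000 = $1,500/month.
At $17.82 per $1,000, that supports 1,500/17.82 × 1,000 ≈ $84,175 → $84,100.
LTV cap: 97% × $447,000 = $433,590 → $433,500.
Binding constraint: payment-to-income.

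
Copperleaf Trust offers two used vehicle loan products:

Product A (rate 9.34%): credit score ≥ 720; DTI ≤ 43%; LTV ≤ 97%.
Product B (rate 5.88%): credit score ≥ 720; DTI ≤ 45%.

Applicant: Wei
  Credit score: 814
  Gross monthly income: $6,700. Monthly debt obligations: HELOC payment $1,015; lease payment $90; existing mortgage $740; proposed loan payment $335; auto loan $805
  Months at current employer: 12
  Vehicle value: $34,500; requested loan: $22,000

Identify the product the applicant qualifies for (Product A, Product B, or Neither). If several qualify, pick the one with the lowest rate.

Product B

Total debts = (1,015 + 90 + 740 + 335 + 805) = 2,985; DTI = 2,985/6,700 = 44.6%.
LTV = 22,000/34,500 = 63.8%.
Product A: score 814 ≥ 720; DTI 44.6% > 43%; LTV 63.8% ≤ 97% → does not qualify.
Product B: score 814 ≥ 720; DTI 44.6% ≤ 45% → qualifies.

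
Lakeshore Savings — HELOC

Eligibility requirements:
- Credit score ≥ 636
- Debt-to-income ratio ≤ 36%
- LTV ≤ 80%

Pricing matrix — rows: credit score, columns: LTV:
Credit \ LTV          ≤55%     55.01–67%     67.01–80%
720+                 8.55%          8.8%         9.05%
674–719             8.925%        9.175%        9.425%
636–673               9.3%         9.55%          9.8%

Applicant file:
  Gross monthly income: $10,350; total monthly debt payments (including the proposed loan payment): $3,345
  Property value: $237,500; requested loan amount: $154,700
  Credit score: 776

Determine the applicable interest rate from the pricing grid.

8.8%

Credit score 776 ≥ 636; Debt-to-income = 3,345/10,350 = 32.3% — meets 36% limit
LTV = 154,700/237,500 = 65.1% ≤ 80%
Row: 776 falls in 720+. Column: 65.1% falls in 55.01–67%. Rate = 8.8%.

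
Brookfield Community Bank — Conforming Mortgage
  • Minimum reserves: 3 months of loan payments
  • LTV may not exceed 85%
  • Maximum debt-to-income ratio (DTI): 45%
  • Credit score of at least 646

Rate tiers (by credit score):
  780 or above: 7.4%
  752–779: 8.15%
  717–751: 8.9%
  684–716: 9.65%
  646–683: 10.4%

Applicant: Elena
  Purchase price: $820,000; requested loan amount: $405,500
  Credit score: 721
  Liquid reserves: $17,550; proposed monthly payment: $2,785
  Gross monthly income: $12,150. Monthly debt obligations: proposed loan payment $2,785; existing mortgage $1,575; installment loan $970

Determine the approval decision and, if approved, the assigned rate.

Credit score 721 ≥ 646 (meets minimum)
Reserves = 17,550/2,785 = 6.3 months ≥ 3
Loan-to-value = 405,500/820,000 = 49.5% — pass (85% max)
Total monthly debts = (2,785 + 1,575 + 970) = 5,330. DTI: 5,330 ÷ 12,150 = 43.9%, within the 45% cap
All requirements met. Score 721 falls in the 717–751 tier → 8.9%.

Approved at 8.9%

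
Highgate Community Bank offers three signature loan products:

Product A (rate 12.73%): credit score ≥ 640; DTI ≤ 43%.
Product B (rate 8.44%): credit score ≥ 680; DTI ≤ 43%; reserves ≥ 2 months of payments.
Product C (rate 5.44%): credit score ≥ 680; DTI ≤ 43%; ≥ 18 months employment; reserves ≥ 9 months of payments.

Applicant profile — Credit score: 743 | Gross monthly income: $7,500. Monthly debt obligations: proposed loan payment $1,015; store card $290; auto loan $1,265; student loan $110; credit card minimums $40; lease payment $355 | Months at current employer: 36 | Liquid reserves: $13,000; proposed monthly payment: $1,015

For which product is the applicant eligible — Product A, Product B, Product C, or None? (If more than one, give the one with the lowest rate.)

Product C

Total debts = (1,015 + 290 + 1,265 + 110 + 40 + 355) = 3,075; DTI = 3,075/7,500 = 41%.
Reserves = 13,000/1,015 = 12.8 months.
Product A: score 743 ≥ 640; DTI 41% ≤ 43% → qualifies.
Product B: score 743 ≥ 680; DTI 41% ≤ 43%; reserves 12.8 ≥ 2 mo → qualifies.
Product C: score 743 ≥ 680; DTI 41% ≤ 43%; employment 36 ≥ 18 mo; reserves 12.8 ≥ 9 mo → qualifies.
Qualifying: Product A, Product B, Product C. Lowest rate is 5.44% → Product C.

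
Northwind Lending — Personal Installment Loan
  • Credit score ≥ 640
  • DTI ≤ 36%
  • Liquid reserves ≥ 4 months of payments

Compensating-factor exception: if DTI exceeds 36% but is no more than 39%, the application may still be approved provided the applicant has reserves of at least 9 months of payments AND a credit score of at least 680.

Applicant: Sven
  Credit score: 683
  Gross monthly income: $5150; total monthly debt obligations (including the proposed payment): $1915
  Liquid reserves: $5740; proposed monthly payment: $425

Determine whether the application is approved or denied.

Credit score 683 ≥ 640 (meets base)
DTI: 1,915 ÷ 5,150 = 37.2%, over the 36% base limit.
Reserves: 5,740 ÷ 425 = 13.5 months (meets 4-month minimum)
37.2% falls in the override range (36%–39%), so the compensating-factor test applies.
Reserves 13.5 ≥ 9 months; credit score 683 ≥ 680.
Both override conditions satisfied; DTI exception granted.

Approved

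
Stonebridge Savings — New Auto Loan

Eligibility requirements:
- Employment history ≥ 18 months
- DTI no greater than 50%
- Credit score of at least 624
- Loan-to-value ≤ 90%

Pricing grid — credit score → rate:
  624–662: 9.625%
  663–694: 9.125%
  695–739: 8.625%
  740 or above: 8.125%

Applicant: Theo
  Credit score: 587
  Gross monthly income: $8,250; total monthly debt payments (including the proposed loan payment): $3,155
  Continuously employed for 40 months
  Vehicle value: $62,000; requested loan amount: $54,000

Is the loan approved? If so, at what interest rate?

Credit score 587 < 624 (below minimum)
LTV = 54,000/62,000 = 87.1% ≤ 90%
Employment 40 ≥ 18 months
DTI = 3,155/8,250 = 38.2% ≤ 50%
Not all requirements met → denied.

Denied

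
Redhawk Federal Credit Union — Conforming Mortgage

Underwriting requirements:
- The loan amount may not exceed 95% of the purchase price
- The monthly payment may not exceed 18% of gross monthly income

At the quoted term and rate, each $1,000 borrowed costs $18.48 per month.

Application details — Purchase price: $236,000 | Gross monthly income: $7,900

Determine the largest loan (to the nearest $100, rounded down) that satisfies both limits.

$76,900

Payment cap: 18% × $7,900 = $1,422/month.
At $18.48 per $1,000, that supports 1,422/18.48 × 1,000 ≈ $76,948 → $76,900.
LTV cap: 95% × $236,000 = $224,200 → $224,200.
Binding constraint: payment-to-income.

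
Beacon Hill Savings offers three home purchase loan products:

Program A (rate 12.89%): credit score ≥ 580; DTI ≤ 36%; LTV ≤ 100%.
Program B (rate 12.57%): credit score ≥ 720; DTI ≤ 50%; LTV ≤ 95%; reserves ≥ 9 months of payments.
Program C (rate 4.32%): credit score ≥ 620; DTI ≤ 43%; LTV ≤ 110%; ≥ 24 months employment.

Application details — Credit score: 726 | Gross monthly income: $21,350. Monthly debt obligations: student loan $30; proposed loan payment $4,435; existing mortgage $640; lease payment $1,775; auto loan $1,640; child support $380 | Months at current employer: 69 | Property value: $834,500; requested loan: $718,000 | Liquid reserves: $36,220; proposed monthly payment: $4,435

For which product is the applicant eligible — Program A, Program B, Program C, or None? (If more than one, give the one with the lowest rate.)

Program C

Total debts = (30 + 4,435 + 640 + 1,775 + 1,640 + 380) = 8,900; DTI = 8,900/21,350 = 41.7%.
LTV = 718,000/834,500 = 86%.
Reserves = 36,220/4,435 = 8.2 months.
Program A: score 726 ≥ 580; DTI 41.7% > 36%; LTV 86% ≤ 100% → does not qualify.
Program B: score 726 ≥ 720; DTI 41.7% ≤ 50%; LTV 86% ≤ 95%; reserves 8.2 < 9 mo → does not qualify.
Program C: score 726 ≥ 620; DTI 41.7% ≤ 43%; LTV 86% ≤ 110%; employment 69 ≥ 24 mo → qualifies.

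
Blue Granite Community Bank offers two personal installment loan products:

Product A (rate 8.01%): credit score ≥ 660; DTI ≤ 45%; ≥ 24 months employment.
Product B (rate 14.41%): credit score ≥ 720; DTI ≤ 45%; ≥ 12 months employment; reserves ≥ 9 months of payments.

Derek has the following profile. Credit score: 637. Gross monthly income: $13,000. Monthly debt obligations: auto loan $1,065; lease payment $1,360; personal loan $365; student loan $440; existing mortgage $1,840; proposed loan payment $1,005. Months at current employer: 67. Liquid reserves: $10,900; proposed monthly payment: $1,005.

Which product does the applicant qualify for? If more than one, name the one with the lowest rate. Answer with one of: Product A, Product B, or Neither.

Total debts = (1,065 + 1,360 + 365 + 440 + 1,840 + 1,005) = 6,075; DTI = 6,075/13,000 = 46.7%.
Reserves = 10,900/1,005 = 10.8 months.
Product A: score 637 < 660; DTI 46.7% > 45%; employment 67 ≥ 24 mo → does not qualify.
Product B: score 637 < 720; DTI 46.7% > 45%; employment 67 ≥ 12 mo; reserves 10.8 ≥ 9 mo → does not qualify.

Neither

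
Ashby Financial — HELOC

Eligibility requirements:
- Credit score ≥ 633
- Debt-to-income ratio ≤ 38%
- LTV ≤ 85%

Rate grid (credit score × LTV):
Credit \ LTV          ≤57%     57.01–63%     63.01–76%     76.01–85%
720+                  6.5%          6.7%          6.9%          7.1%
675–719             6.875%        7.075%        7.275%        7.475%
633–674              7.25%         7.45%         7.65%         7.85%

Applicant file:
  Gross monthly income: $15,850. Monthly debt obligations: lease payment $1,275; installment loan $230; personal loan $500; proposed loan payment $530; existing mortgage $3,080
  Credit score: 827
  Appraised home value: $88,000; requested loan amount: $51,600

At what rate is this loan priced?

Credit score 827 ≥ 633; Total monthly debts = (1,275 + 230 + 500 + 530 + 3,080) = 5,615. DTI = 5,615/15,850 = 35.4% ≤ 38%
LTV: 51,600 ÷ 88,000 = 58.6%, within 85% cap
Row: 827 falls in 720+. Column: 58.6% falls in 57.01–63%. Rate = 6.7%.

6.7%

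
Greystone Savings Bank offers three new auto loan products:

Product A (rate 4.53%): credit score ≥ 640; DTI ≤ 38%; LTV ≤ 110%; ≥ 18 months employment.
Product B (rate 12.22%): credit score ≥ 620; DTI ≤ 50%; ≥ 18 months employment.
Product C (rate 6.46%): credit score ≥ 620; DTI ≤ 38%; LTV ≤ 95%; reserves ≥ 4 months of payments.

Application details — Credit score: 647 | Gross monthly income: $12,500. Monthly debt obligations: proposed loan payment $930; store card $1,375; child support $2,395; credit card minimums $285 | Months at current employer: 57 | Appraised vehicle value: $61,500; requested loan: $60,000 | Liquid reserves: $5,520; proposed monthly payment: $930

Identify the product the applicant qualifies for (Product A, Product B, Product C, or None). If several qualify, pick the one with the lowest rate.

Total debts = (930 + 1,375 + 2,395 + 285) = 4,985; DTI = 4,985/12,500 = 39.9%.
LTV = 60,000/61,500 = 97.6%.
Reserves = 5,520/930 = 5.9 months.
Product A: score 647 ≥ 640; DTI 39.9% > 38%; LTV 97.6% ≤ 110%; employment 57 ≥ 18 mo → does not qualify.
Product B: score 647 ≥ 620; DTI 39.9% ≤ 50%; employment 57 ≥ 18 mo → qualifies.
Product C: score 647 ≥ 620; DTI 39.9% > 38%; LTV 97.6% > 95%; reserves 5.9 ≥ 4 mo → does not qualify.

Product B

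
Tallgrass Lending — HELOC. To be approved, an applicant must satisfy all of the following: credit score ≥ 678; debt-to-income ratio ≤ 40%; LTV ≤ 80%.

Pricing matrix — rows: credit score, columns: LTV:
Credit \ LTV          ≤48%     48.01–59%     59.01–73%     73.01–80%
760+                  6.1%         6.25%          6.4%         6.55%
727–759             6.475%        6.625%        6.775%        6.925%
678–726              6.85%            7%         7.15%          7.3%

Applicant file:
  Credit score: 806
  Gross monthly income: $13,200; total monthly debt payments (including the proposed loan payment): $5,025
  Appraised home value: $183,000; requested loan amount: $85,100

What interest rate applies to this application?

6.1%

Credit score 806 ≥ 678; DTI: 5,025 ÷ 13,200 = 38.1%, within the 40% cap
LTV: 85,100 ÷ 183,000 = 46.5%, within 80% cap
Row: 806 falls in 760+. Column: 46.5% falls in ≤48%. Rate = 6.1%.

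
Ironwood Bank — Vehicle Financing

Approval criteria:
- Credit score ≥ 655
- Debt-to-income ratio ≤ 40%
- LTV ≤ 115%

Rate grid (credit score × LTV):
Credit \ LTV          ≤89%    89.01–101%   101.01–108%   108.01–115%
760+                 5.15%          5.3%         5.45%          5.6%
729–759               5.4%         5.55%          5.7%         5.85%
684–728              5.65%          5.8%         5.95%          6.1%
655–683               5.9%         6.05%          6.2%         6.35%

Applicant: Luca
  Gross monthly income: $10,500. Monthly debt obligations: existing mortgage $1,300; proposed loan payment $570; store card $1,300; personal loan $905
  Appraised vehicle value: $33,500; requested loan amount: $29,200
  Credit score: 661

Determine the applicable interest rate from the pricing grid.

Credit score 661 ≥ 655; Total monthly debts = (1,300 + 570 + 1,300 + 905) = 4,075. DTI = 4,075/10,500 = 38.8% ≤ 40%
Loan-to-value = 29,200/33,500 = 87.2% — pass (115% max)
Credit 661 → row 655–683; LTV 87.2% → column ≤89%. Grid cell → 5.9%.

5.9%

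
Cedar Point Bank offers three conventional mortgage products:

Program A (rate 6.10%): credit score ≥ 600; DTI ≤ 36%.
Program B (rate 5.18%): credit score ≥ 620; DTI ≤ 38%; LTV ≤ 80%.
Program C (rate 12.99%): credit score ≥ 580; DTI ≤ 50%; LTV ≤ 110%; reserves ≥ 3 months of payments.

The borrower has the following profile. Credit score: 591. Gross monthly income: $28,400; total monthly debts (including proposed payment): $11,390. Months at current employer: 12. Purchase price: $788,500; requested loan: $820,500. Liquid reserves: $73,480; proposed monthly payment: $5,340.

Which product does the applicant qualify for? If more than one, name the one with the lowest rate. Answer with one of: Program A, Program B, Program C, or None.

DTI = 11,390/28,400 = 40.1%.
LTV = 820,500/788,500 = 104.1%.
Reserves = 73,480/5,340 = 13.8 months.
Program A: score 591 < 600; DTI 40.1% > 36% → does not qualify.
Program B: score 591 < 620; DTI 40.1% > 38%; LTV 104.1% > 80% → does not qualify.
Program C: score 591 ≥ 580; DTI 40.1% ≤ 50%; LTV 104.1% ≤ 110%; reserves 13.8 ≥ 3 mo → qualifies.

Program C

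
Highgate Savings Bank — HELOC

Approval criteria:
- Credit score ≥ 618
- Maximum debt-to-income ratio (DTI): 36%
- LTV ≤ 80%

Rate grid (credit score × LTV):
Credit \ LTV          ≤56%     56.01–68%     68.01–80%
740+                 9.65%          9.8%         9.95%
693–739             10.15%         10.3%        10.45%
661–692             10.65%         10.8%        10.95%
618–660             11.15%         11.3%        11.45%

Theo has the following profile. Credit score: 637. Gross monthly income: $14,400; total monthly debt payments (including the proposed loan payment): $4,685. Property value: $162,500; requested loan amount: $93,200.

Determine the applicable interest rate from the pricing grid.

Credit score 637 ≥ 618; Debt-to-income = 4,685/14,400 = 32.5% — meets 36% limit
LTV = 93,200/162,500 = 57.4% ≤ 80%
Credit 637 → row 618–660; LTV 57.4% → column 56.01–68%. Grid cell → 11.3%.

11.3%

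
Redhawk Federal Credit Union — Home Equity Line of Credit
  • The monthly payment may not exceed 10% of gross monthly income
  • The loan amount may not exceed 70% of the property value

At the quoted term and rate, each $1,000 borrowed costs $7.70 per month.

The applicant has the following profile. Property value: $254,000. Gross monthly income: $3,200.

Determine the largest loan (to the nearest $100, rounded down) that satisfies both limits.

Payment cap: 10% × $3,200 = $320/month.
At $7.70 per $1,000, that supports 320/7.70 × 1,000 ≈ $41,558 → $41,500.
LTV cap: 70% × $254,000 = $177,800 → $177,800.
Binding constraint: payment-to-income.

$41,500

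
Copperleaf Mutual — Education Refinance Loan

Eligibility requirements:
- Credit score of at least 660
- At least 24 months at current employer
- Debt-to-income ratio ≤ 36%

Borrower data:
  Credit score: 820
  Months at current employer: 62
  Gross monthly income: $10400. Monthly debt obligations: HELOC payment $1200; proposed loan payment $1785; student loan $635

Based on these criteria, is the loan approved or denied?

Approved

Credit score 820 ≥ 660 (meets)
Employment 62 ≥ 24 months
Total monthly debts = (1,200 + 1,785 + 635) = 3,620. DTI: 3,620 ÷ 10,400 = 34.8%, within the 36% cap
All criteria satisfied.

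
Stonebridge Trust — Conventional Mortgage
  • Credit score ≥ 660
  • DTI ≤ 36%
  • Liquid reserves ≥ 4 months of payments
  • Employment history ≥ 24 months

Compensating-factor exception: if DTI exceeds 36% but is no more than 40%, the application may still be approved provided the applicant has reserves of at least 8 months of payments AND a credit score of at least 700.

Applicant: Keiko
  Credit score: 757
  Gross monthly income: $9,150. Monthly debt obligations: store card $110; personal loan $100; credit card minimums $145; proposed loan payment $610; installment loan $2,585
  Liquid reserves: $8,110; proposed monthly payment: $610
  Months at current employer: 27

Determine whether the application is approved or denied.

Credit score 757 ≥ 660 (meets base)
Total debts = (110 + 100 + 145 + 610 + 2,585) = 3,550. DTI = 3,550/9,150 = 38.8% > 36% — standard DTI limit exceeded.
Reserves = 8,110/610 = 13.3 months ≥ 4
Employment 27 ≥ 24 months
38.8% falls in the override range (36%–40%), so the compensating-factor test applies.
Reserves 13.3 ≥ 8 months; credit score 757 ≥ 700.
Both compensating conditions met → exception applies.

Approved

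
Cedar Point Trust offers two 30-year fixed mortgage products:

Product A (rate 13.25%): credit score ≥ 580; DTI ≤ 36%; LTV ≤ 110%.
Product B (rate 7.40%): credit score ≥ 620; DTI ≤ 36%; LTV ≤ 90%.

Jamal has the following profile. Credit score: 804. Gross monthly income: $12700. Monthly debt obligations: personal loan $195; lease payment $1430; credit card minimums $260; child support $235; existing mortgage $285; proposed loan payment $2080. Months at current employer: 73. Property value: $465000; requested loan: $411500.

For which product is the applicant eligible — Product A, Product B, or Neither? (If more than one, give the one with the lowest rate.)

Total debts = (195 + 1,430 + 260 + 235 + 285 + 2,080) = 4,485; DTI = 4,485/12,700 = 35.3%.
LTV = 411,500/465,000 = 88.5%.
Product A: score 804 ≥ 580; DTI 35.3% ≤ 36%; LTV 88.5% ≤ 110% → qualifies.
Product B: score 804 ≥ 620; DTI 35.3% ≤ 36%; LTV 88.5% ≤ 90% → qualifies.
Qualifying: Product A, Product B. Lowest rate is 7.40% → Product B.

Product B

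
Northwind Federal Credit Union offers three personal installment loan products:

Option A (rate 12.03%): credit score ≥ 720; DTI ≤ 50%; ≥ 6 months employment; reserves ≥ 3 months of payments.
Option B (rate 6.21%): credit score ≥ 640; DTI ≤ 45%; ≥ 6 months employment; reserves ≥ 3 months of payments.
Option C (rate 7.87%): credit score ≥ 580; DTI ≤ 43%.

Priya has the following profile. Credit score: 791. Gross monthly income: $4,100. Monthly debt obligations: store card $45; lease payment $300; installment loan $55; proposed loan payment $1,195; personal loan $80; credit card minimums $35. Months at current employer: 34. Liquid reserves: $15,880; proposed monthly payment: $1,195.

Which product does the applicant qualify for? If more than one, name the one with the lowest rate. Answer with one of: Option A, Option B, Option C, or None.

Option B

Total debts = (45 + 300 + 55 + 1,195 + 80 + 35) = 1,710; DTI = 1,710/4,100 = 41.7%.
Reserves = 15,880/1,195 = 13.3 months.
Option A: score 791 ≥ 720; DTI 41.7% ≤ 50%; employment 34 ≥ 6 mo; reserves 13.3 ≥ 3 mo → qualifies.
Option B: score 791 ≥ 640; DTI 41.7% ≤ 45%; employment 34 ≥ 6 mo; reserves 13.3 ≥ 3 mo → qualifies.
Option C: score 791 ≥ 580; DTI 41.7% ≤ 43% → qualifies.
Qualifying: Option A, Option B, Option C. Lowest rate is 6.21% → Option B.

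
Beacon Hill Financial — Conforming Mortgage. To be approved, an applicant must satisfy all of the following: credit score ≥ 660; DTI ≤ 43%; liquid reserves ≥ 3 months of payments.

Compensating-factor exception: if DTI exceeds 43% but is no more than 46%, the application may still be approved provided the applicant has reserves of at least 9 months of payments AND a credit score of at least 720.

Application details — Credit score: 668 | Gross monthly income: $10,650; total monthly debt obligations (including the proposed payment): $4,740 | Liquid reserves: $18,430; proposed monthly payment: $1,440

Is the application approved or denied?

Credit score 668 ≥ 660 (meets base)
DTI: 4,740 ÷ 10,650 = 44.5%, over the 43% base limit.
Reserves: 18,430 ÷ 1,440 = 12.8 months (meets 3-month minimum)
44.5% falls in the override range (43%–46%), so the compensating-factor test applies.
Reserves 12.8 ≥ 9 months; credit score 668 < 720.
Compensating-factor requirement not fully met.

Denied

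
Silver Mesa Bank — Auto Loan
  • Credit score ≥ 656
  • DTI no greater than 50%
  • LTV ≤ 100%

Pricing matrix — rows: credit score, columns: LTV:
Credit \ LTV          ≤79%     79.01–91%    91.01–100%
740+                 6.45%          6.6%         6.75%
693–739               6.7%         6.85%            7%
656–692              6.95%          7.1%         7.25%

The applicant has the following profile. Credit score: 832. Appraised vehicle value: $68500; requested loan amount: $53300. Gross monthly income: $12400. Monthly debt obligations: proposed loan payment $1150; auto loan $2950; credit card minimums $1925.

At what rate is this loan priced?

Credit score 832 ≥ 656; Total monthly debts = (1,150 + 2,950 + 1,925) = 6,025. DTI: 6,025 ÷ 12,400 = 48.6%, within the 50% cap
Loan-to-value = 53,300/68,500 = 77.8% — pass (100% max)
Score 832 is in the 740+ band; LTV 77.8% is in the ≤79% band → 6.45%.

6.45%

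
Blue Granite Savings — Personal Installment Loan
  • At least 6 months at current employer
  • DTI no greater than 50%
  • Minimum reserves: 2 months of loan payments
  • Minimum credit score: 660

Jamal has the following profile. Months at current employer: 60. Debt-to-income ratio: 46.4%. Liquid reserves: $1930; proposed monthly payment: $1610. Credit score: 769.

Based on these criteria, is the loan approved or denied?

Denied

Employment 60 ≥ 6 months
DTI 46.4% is within the 50% limit
Reserves = 1,930/1,610 = 1.2 months < 2
Credit score 769 ≥ 660 (meets)
Fails on reserves.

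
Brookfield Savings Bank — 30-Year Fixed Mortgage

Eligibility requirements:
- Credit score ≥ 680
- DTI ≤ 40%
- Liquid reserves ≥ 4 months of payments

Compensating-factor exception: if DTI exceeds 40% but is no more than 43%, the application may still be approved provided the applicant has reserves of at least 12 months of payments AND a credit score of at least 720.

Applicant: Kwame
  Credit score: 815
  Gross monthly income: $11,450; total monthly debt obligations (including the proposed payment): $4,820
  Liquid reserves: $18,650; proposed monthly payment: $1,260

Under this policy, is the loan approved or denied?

Approved

Credit score 815 ≥ 680 (meets base)
DTI = 4,820/11,450 = 42.1% > 40% — standard DTI limit exceeded.
Liquid reserves cover 18,650/1,260 = 14.8 months — ≥ 4 required
DTI 42.1% is within the 40%–43% exception band; checking compensating factors.
Override check — reserves: 14.8 mo (ok); score: 815 (ok).
Both override conditions satisfied; DTI exception granted.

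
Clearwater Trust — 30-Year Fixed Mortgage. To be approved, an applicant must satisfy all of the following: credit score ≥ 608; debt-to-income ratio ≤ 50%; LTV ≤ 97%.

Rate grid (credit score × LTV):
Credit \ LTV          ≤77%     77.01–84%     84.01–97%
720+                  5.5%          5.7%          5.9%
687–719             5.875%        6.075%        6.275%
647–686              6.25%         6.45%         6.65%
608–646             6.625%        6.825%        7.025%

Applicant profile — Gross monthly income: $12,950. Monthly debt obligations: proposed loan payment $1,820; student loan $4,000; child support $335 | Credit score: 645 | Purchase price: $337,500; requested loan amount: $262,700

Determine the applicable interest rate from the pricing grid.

Credit score 645 ≥ 608; Total monthly debts = (1,820 + 4,000 + 335) = 6,155. Debt-to-income = 6,155/12,950 = 47.5% — meets 50% limit
LTV: 262,700 ÷ 337,500 = 77.8%, within 97% cap
Credit 645 → row 608–646; LTV 77.8% → column 77.01–84%. Grid cell → 6.825%.

6.825%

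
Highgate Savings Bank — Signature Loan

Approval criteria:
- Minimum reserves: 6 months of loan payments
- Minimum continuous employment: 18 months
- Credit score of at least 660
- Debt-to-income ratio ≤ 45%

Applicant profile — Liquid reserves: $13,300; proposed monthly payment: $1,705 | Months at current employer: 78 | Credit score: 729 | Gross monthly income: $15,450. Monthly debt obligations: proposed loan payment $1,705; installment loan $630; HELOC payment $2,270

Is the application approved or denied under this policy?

Reserves = 13,300/1,705 = 7.8 months ≥ 6
Employment 78 ≥ 18 months
Credit score 729 ≥ 660 (meets)
Total monthly debts = (1,705 + 630 + 2,270) = 4,605. DTI = 4,605/15,450 = 29.8% ≤ 45%
All criteria satisfied.

Approved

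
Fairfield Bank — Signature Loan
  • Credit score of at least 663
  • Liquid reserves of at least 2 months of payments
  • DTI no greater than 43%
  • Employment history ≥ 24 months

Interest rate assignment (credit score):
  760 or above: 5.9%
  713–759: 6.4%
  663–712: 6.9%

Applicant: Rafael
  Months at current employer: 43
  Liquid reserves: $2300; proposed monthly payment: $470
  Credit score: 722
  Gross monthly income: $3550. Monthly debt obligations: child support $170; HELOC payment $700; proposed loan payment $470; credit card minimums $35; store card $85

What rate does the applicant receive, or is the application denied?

Approved at 6.4%

Credit score 722 ≥ 663 (meets minimum)
Total monthly debts = (170 + 700 + 470 + 35 + 85) = 1,460. Debt-to-income = 1,460/3,550 = 41.1% — meets 43% limit
Reserves = 2,300/470 = 4.9 months ≥ 2
Employment 43 ≥ 24 months
All requirements met. Score 722 falls in the 713–759 tier → 6.4%.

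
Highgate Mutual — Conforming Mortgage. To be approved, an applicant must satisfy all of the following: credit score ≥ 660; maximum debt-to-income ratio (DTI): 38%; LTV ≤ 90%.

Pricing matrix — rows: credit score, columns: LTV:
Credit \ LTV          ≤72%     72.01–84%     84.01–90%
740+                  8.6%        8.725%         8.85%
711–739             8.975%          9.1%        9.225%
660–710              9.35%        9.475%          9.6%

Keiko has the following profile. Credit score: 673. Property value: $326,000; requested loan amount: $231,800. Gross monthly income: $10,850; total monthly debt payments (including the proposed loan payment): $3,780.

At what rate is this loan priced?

9.35%

Credit score 673 ≥ 660; Debt-to-income = 3,780/10,850 = 34.8% — meets 38% limit
LTV = 231,800/326,000 = 71.1% ≤ 90%
Row: 673 falls in 660–710. Column: 71.1% falls in ≤72%. Rate = 9.35%.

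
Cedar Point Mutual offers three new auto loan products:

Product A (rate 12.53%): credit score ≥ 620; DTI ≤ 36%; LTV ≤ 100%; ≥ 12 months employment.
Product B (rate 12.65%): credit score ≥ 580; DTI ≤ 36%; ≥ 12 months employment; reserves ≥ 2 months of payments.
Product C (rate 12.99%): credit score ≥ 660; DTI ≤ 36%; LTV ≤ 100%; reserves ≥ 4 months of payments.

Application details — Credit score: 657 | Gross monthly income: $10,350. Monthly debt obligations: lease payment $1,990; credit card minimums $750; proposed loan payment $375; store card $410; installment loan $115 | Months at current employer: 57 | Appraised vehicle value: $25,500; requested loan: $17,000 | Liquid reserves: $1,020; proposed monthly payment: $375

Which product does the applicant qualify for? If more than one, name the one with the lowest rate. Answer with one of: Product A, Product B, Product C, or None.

Product A

Total debts = (1,990 + 750 + 375 + 410 + 115) = 3,640; DTI = 3,640/10,350 = 35.2%.
LTV = 17,000/25,500 = 66.7%.
Reserves = 1,020/375 = 2.7 months.
Product A: score 657 ≥ 620; DTI 35.2% ≤ 36%; LTV 66.7% ≤ 100%; employment 57 ≥ 12 mo → qualifies.
Product B: score 657 ≥ 580; DTI 35.2% ≤ 36%; employment 57 ≥ 12 mo; reserves 2.7 ≥ 2 mo → qualifies.
Product C: score 657 < 660; DTI 35.2% ≤ 36%; LTV 66.7% ≤ 100%; reserves 2.7 < 4 mo → does not qualify.
Qualifying: Product A, Product B. Lowest rate is 12.53% → Product A.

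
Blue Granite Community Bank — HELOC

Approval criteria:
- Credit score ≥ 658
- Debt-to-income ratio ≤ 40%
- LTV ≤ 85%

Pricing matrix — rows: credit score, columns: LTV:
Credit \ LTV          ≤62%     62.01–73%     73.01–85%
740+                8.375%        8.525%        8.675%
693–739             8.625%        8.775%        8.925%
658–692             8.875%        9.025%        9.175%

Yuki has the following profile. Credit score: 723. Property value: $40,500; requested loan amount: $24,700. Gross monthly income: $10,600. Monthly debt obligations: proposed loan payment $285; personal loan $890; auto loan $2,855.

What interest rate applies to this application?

Credit score 723 ≥ 658; Total monthly debts = (285 + 890 + 2,855) = 4,030. DTI = 4,030/10,600 = 38% ≤ 40%
LTV: 24,700 ÷ 40,500 = 61%, within 85% cap
Row: 723 falls in 693–739. Column: 61% falls in ≤62%. Rate = 8.625%.

8.625%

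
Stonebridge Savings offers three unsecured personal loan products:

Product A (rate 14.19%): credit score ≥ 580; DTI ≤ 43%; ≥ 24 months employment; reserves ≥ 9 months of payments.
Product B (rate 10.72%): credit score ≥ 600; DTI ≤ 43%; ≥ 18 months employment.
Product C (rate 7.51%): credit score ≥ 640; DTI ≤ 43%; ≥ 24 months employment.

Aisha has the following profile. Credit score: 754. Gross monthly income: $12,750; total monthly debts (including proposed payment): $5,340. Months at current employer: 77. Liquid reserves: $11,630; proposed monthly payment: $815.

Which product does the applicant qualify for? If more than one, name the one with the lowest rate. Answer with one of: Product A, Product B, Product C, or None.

Product C

DTI = 5,340/12,750 = 41.9%.
Reserves = 11,630/815 = 14.3 months.
Product A: score 754 ≥ 580; DTI 41.9% ≤ 43%; employment 77 ≥ 24 mo; reserves 14.3 ≥ 9 mo → qualifies.
Product B: score 754 ≥ 600; DTI 41.9% ≤ 43%; employment 77 ≥ 18 mo → qualifies.
Product C: score 754 ≥ 640; DTI 41.9% ≤ 43%; employment 77 ≥ 24 mo → qualifies.
Qualifying: Product A, Product B, Product C. Lowest rate is 7.51% → Product C.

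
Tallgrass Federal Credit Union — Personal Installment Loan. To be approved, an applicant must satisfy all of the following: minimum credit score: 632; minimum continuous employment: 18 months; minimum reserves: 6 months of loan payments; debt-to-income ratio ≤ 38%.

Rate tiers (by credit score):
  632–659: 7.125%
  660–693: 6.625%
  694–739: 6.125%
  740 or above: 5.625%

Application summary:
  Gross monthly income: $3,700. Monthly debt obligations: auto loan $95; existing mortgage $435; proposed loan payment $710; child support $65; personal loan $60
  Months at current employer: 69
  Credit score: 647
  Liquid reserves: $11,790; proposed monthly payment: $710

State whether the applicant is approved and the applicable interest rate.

Credit score 647 ≥ 632 (meets minimum)
Employment 69 ≥ 18 months
Reserves: 11,790 ÷ 710 = 16.6 months (meets 6-month minimum)
Total monthly debts = (95 + 435 + 710 + 65 + 60) = 1,365. DTI: 1,365 ÷ 3,700 = 36.9%, within the 38% cap
All requirements met. Score 647 falls in the 632–659 tier → 7.125%.

Approved at 7.125%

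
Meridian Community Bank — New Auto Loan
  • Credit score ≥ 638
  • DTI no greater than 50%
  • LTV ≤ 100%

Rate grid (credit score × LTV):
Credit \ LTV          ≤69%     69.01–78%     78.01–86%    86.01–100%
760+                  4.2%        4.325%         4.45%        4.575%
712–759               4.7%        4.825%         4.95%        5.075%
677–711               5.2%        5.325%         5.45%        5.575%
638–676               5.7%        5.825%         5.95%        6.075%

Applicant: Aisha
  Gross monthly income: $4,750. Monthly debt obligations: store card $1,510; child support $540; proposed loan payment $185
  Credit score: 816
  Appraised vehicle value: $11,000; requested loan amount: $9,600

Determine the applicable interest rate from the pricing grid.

4.575%

Credit score 816 ≥ 638; Total monthly debts = (1,510 + 540 + 185) = 2,235. DTI = 2,235/4,750 = 47.1% ≤ 50%
LTV = 9,600/11,000 = 87.3% ≤ 100%
Row: 816 falls in 760+. Column: 87.3% falls in 86.01–100%. Rate = 4.575%.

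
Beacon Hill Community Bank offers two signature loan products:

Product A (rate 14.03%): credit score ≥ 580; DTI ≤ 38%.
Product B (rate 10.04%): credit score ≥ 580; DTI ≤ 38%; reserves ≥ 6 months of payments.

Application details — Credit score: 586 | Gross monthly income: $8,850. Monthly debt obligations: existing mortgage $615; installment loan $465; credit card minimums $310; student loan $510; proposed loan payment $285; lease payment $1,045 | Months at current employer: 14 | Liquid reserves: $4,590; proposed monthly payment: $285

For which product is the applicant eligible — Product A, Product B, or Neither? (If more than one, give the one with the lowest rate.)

Total debts = (615 + 465 + 310 + 510 + 285 + 1,045) = 3,230; DTI = 3,230/8,850 = 36.5%.
Reserves = 4,590/285 = 16.1 months.
Product A: score 586 ≥ 580; DTI 36.5% ≤ 38% → qualifies.
Product B: score 586 ≥ 580; DTI 36.5% ≤ 38%; reserves 16.1 ≥ 6 mo → qualifies.
Qualifying: Product A, Product B. Lowest rate is 10.04% → Product B.

Product B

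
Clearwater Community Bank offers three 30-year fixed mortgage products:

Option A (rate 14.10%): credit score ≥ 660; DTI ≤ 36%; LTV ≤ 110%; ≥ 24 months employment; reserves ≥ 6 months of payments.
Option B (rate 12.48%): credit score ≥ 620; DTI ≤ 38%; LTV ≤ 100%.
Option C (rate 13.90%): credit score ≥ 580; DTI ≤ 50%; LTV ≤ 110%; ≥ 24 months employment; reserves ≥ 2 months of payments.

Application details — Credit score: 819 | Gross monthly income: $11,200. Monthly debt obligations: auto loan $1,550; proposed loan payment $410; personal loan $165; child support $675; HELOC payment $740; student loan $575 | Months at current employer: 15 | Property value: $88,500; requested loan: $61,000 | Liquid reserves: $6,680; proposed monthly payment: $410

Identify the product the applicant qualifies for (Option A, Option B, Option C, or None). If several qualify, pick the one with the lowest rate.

Total debts = (1,550 + 410 + 165 + 675 + 740 + 575) = 4,115; DTI = 4,115/11,200 = 36.7%.
LTV = 61,000/88,500 = 68.9%.
Reserves = 6,680/410 = 16.3 months.
Option A: score 819 ≥ 660; DTI 36.7% > 36%; LTV 68.9% ≤ 110%; employment 15 < 24 mo; reserves 16.3 ≥ 6 mo → does not qualify.
Option B: score 819 ≥ 620; DTI 36.7% ≤ 38%; LTV 68.9% ≤ 100% → qualifies.
Option C: score 819 ≥ 580; DTI 36.7% ≤ 50%; LTV 68.9% ≤ 110%; employment 15 < 24 mo; reserves 16.3 ≥ 2 mo → does not qualify.

Option B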